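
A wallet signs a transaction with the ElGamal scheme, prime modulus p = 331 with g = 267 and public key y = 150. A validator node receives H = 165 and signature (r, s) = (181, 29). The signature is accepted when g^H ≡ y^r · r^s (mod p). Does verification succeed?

passes

Left side g^H mod p:
267^165 mod 331 = 330
Right side y^r · r^s mod p:
150^181 mod 331 = 150
181^29 mod 331 = 267
150·267 = 40050 ≡ 330 (mod 331)
330 ≡ 330 (mod 331), so the signature is genuine.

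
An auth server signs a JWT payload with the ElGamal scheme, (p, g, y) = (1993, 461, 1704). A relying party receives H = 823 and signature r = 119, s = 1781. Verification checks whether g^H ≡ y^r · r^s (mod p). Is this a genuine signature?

Left side g^H mod p:
461^2 = 212521 ≡ 1263
461^4 ≡ 1263^2 = 1595169 ≡ 769
461^8 ≡ 769^2 = 591361 ≡ 1433
461^16 ≡ 1433^2 = 2053489 ≡ 699
461^32 ≡ 699^2 = 488601 ≡ 316
461^64 ≡ 316^2 = 99856 ≡ 206
461^128 ≡ 206^2 = 42436 ≡ 583
461^256 ≡ 583^2 = 339889 ≡ 1079
461^512 ≡ 1079^2 = 1164241 ≡ 329
823 = 512 + 256 + 32 + 16 + 4 + 2 + 1, so 461^823 ≡ 329·1079·316·699·769·1263·461 ≡ 1094 (mod 1993)
Right side y^r · r^s mod p:
1704^2 = 2903616 ≡ 1808
1704^4 ≡ 1808^2 = 3268864 ≡ 344
1704^8 ≡ 344^2 = 118336 ≡ 749
1704^16 ≡ 749^2 = 561001 ≡ 968
1704^32 ≡ 968^2 = 937024 ≡ 314
1704^64 ≡ 314^2 = 98596 ≡ 939
119 = 64 + 32 + 16 + 4 + 2 + 1, so 1704^119 ≡ 939·314·968·344·1808·1704 ≡ 394 (mod 1993)
119^2 = 14161 ≡ 210
119^4 ≡ 210^2 = 44100 ≡ 254
119^8 ≡ 254^2 = 64516 ≡ 740
119^16 ≡ 740^2 = 547600 ≡ 1518
119^32 ≡ 1518^2 = 2304324 ≡ 416
119^64 ≡ 416^2 = 173056 ≡ 1658
119^128 ≡ 1658^2 = 2748964 ≡ 617
119^256 ≡ 617^2 = 380689 ≡ 26
119^512 ≡ 26^2 = 676
119^1024 ≡ 676^2 = 456976 ≡ 579
1781 = 1024 + 512 + 128 + 64 + 32 + 16 + 4 + 1, so 119^1781 ≡ 579·676·617·1658·416·1518·254·119 ≡ 802 (mod 1993)
394·802 = 315988 ≡ 1094 (mod 1993)
1094 ≡ 1094 (mod 1993), so the signature is genuine.

genuine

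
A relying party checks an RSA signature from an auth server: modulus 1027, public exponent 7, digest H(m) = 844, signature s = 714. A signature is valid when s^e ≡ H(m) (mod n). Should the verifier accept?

Squares mod 1027: s^1≡714, s^2≡404, s^4≡950
7 = 4 + 2 + 1, so s^7 ≡ 950·404·714 ≡ 844 (mod 1027)
s^7 mod 1027 = 844 matches H(m).

accept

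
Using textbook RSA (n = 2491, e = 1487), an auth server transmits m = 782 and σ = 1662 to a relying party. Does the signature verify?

does not verify

Squares mod 2491: σ^1≡1662, σ^2≡2216, σ^4≡895, σ^8≡1414, σ^16≡1614, σ^32≡1901, σ^64≡1851, σ^128≡1076, σ^256≡1952, σ^512≡1565, σ^1024≡572
1487 = 1024 + 256 + 128 + 64 + 8 + 4 + 2 + 1, so σ^1487 ≡ 572·1952·1076·1851·1414·895·2216·1662 ≡ 1704 (mod 2491)
The recovered value 1704 does not match the digest 782.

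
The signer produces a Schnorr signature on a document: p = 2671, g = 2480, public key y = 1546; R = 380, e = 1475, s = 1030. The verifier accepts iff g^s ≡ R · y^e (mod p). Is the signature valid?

g^s mod p:
2480^2 = 6150400 ≡ 1758
2480^4 ≡ 1758^2 = 3090564 ≡ 217
2480^8 ≡ 217^2 = 47089 ≡ 1682
2480^16 ≡ 1682^2 = 2829124 ≡ 535
2480^32 ≡ 535^2 = 286225 ≡ 428
2480^64 ≡ 428^2 = 183184 ≡ 1556
2480^128 ≡ 1556^2 = 2421136 ≡ 1210
2480^256 ≡ 1210^2 = 1464100 ≡ 392
2480^512 ≡ 392^2 = 153664 ≡ 1417
2480^1024 ≡ 1417^2 = 2007889 ≡ 1968
1030 = 1024 + 4 + 2, so 2480^1030 ≡ 1968·217·1758 ≡ 2439 (mod 2671)
R · y^e mod p:
1546^2 = 2390116 ≡ 2242
1546^4 ≡ 2242^2 = 5026564 ≡ 2413
1546^8 ≡ 2413^2 = 5822569 ≡ 2460
1546^16 ≡ 2460^2 = 6051600 ≡ 1785
1546^32 ≡ 1785^2 = 3186225 ≡ 2393
1546^64 ≡ 2393^2 = 5726449 ≡ 2496
1546^128 ≡ 2496^2 = 6230016 ≡ 1244
1546^256 ≡ 1244^2 = 1547536 ≡ 1027
1546^512 ≡ 1027^2 = 1054729 ≡ 2355
1546^1024 ≡ 2355^2 = 5546025 ≡ 1029
1475 = 1024 + 256 + 128 + 64 + 2 + 1, so 1546^1475 ≡ 1029·1027·1244·2496·2242·1546 ≡ 2333 (mod 2671)
380·2333 = 886540 ≡ 2439 (mod 2671)
2439 ≡ 2439 (mod 2671); signature holds.

valid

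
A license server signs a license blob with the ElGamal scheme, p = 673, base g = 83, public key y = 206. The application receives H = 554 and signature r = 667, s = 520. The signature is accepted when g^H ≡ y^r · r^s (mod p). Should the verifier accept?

reject

Left side g^H mod p:
83^2 = 6889 ≡ 159
83^4 ≡ 159^2 = 25281 ≡ 380
83^8 ≡ 380^2 = 144400 ≡ 378
83^16 ≡ 378^2 = 142884 ≡ 208
83^32 ≡ 208^2 = 43264 ≡ 192
83^64 ≡ 192^2 = 36864 ≡ 522
83^128 ≡ 522^2 = 272484 ≡ 592
83^256 ≡ 592^2 = 350464 ≡ 504
83^512 ≡ 504^2 = 254016 ≡ 295
554 = 512 + 32 + 8 + 2, so 83^554 ≡ 295·192·378·159 ≡ 604 (mod 673)
Right side y^r · r^s mod p:
206^2 = 42436 ≡ 37
206^4 ≡ 37^2 = 1369 ≡ 23
206^8 ≡ 23^2 = 529
206^16 ≡ 529^2 = 279841 ≡ 546
206^32 ≡ 546^2 = 298116 ≡ 650
206^64 ≡ 650^2 = 422500 ≡ 529
206^128 ≡ 529^2 = 279841 ≡ 546
206^256 ≡ 546^2 = 298116 ≡ 650
206^512 ≡ 650^2 = 422500 ≡ 529
667 = 512 + 128 + 16 + 8 + 2 + 1, so 206^667 ≡ 529·546·546·529·37·206 ≡ 349 (mod 673)
667^2 = 444889 ≡ 36
667^4 ≡ 36^2 = 1296 ≡ 623
667^8 ≡ 623^2 = 388129 ≡ 481
667^16 ≡ 481^2 = 231361 ≡ 522
667^32 ≡ 522^2 = 272484 ≡ 592
667^64 ≡ 592^2 = 350464 ≡ 504
667^128 ≡ 504^2 = 254016 ≡ 295
667^256 ≡ 295^2 = 87025 ≡ 208
667^512 ≡ 208^2 = 43264 ≡ 192
520 = 512 + 8, so 667^520 ≡ 192·481 ≡ 151 (mod 673)
349·151 = 52699 ≡ 205 (mod 673)
604 ≠ 205, so verification fails.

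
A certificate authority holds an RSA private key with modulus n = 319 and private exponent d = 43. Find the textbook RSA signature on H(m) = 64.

(H(m))^2 ≡ 64^2 = 4096 ≡ 268
(H(m))^4 ≡ 268^2 = 71824 ≡ 49
(H(m))^8 ≡ 49^2 = 2401 ≡ 168
(H(m))^16 ≡ 168^2 = 28224 ≡ 152
(H(m))^32 ≡ 152^2 = 23104 ≡ 136
43 = 32 + 8 + 2 + 1, so (H(m))^43 ≡ 136·168·268·64 ≡ 267 (mod 319)

267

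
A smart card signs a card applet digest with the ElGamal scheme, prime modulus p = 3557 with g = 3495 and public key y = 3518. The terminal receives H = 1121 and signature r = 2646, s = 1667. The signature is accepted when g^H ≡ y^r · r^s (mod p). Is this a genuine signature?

genuine

Left side g^H mod p:
3495^2 = 12215025 ≡ 287
3495^4 ≡ 287^2 = 82369 ≡ 558
3495^8 ≡ 558^2 = 311364 ≡ 1905
3495^16 ≡ 1905^2 = 3629025 ≡ 885
3495^32 ≡ 885^2 = 783225 ≡ 685
3495^64 ≡ 685^2 = 469225 ≡ 3258
3495^128 ≡ 3258^2 = 10614564 ≡ 476
3495^256 ≡ 476^2 = 226576 ≡ 2485
3495^512 ≡ 2485^2 = 6175225 ≡ 273
3495^1024 ≡ 273^2 = 74529 ≡ 3389
1121 = 1024 + 64 + 32 + 1, so 3495^1121 ≡ 3389·3258·685·3495 ≡ 394 (mod 3557)
Right side y^r · r^s mod p:
3518^2 = 12376324 ≡ 1521
3518^4 ≡ 1521^2 = 2313441 ≡ 1391
3518^8 ≡ 1391^2 = 1934881 ≡ 3430
3518^16 ≡ 3430^2 = 11764900 ≡ 1901
3518^32 ≡ 1901^2 = 3613801 ≡ 3446
3518^64 ≡ 3446^2 = 11874916 ≡ 1650
3518^128 ≡ 1650^2 = 2722500 ≡ 1395
3518^256 ≡ 1395^2 = 1946025 ≡ 346
3518^512 ≡ 346^2 = 119716 ≡ 2335
3518^1024 ≡ 2335^2 = 5452225 ≡ 2901
3518^2048 ≡ 2901^2 = 8415801 ≡ 3496
2646 = 2048 + 512 + 64 + 16 + 4 + 2, so 3518^2646 ≡ 3496·2335·1650·1901·1391·1521 ≡ 771 (mod 3557)
2646^2 = 7001316 ≡ 1140
2646^4 ≡ 1140^2 = 1299600 ≡ 1295
2646^8 ≡ 1295^2 = 1677025 ≡ 1678
2646^16 ≡ 1678^2 = 2815684 ≡ 2097
2646^32 ≡ 2097^2 = 4397409 ≡ 957
2646^64 ≡ 957^2 = 915849 ≡ 1700
2646^128 ≡ 1700^2 = 2890000 ≡ 1716
2646^256 ≡ 1716^2 = 2944656 ≡ 3017
2646^512 ≡ 3017^2 = 9102289 ≡ 3483
2646^1024 ≡ 3483^2 = 12131289 ≡ 1919
1667 = 1024 + 512 + 128 + 2 + 1, so 2646^1667 ≡ 1919·3483·1716·1140·2646 ≡ 1057 (mod 3557)
771·1057 = 814947 ≡ 394 (mod 3557)
394 ≡ 394 (mod 3557), so the signature is genuine.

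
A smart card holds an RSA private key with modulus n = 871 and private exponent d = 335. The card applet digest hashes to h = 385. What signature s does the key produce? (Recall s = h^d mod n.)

Squares mod 871: h^1≡385, h^2≡155, h^4≡508, h^8≡248, h^16≡534, h^32≡339, h^64≡820, h^128≡859, h^256≡144
335 = 256 + 64 + 8 + 4 + 2 + 1, so h^335 ≡ 144·820·248·508·155·385 ≡ 811 (mod 871)

811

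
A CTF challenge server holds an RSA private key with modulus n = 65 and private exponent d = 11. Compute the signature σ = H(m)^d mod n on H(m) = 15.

20

(H(m))^2 ≡ 15^2 = 225 ≡ 30
(H(m))^4 ≡ 30^2 = 900 ≡ 55
(H(m))^8 ≡ 55^2 = 3025 ≡ 35
11 = 8 + 2 + 1, so (H(m))^11 ≡ 35·30·15 ≡ 20 (mod 65)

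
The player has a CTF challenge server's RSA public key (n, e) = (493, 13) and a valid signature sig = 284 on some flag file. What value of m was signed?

82

sig^2 ≡ 284^2 = 80656 ≡ 297
sig^4 ≡ 297^2 = 88209 ≡ 455
sig^8 ≡ 455^2 = 207025 ≡ 458
13 = 8 + 4 + 1, so sig^13 ≡ 458·455·284 ≡ 82 (mod 493)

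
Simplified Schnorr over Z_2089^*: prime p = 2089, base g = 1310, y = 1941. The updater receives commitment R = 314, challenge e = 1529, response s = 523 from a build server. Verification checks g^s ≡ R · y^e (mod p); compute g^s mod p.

1624

1310^523 mod 2089 = 1624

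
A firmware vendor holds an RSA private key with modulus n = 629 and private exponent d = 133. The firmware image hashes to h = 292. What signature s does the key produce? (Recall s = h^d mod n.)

192

h^2 ≡ 292^2 = 85264 ≡ 349
h^4 ≡ 349^2 = 121801 ≡ 404
h^8 ≡ 404^2 = 163216 ≡ 305
h^16 ≡ 305^2 = 93025 ≡ 562
h^32 ≡ 562^2 = 315844 ≡ 86
h^64 ≡ 86^2 = 7396 ≡ 477
h^128 ≡ 477^2 = 227529 ≡ 460
133 = 128 + 4 + 1, so h^133 ≡ 460·404·292 ≡ 192 (mod 629)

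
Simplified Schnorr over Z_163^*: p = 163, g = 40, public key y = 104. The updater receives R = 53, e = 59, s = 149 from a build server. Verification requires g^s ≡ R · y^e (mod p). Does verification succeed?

passes

g^s mod p:
40^2 = 1600 ≡ 133
40^4 ≡ 133^2 = 17689 ≡ 85
40^8 ≡ 85^2 = 7225 ≡ 53
40^16 ≡ 53^2 = 2809 ≡ 38
40^32 ≡ 38^2 = 1444 ≡ 140
40^64 ≡ 140^2 = 19600 ≡ 40
40^128 ≡ 40^2 = 1600 ≡ 133
149 = 128 + 16 + 4 + 1, so 40^149 ≡ 133·38·85·40 ≡ 140 (mod 163)
R · y^e mod p:
104^2 = 10816 ≡ 58
104^4 ≡ 58^2 = 3364 ≡ 104
104^8 ≡ 104^2 = 10816 ≡ 58
104^16 ≡ 58^2 = 3364 ≡ 104
104^32 ≡ 104^2 = 10816 ≡ 58
59 = 32 + 16 + 8 + 2 + 1, so 104^59 ≡ 58·104·58·58·104 ≡ 58 (mod 163)
53·58 = 3074 ≡ 140 (mod 163)
140 ≡ 140 (mod 163); signature holds.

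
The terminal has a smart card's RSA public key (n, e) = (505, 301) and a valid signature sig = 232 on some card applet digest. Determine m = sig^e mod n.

Squares mod 505: sig^1≡232, sig^2≡294, sig^4≡81, sig^8≡501, sig^16≡16, sig^32≡256, sig^64≡391, sig^128≡371, sig^256≡281
301 = 256 + 32 + 8 + 4 + 1, so sig^301 ≡ 281·256·501·81·232 ≡ 232 (mod 505)

232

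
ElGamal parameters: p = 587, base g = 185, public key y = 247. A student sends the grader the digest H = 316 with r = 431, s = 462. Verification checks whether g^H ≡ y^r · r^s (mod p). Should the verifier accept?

reject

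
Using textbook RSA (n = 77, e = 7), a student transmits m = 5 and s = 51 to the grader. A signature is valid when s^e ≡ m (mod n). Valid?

s^2 ≡ 51^2 = 2601 ≡ 60
s^4 ≡ 60^2 = 3600 ≡ 58
7 = 4 + 2 + 1, so s^7 ≡ 58·60·51 ≡ 72 (mod 77)
The recovered value 72 does not match the digest 5.

no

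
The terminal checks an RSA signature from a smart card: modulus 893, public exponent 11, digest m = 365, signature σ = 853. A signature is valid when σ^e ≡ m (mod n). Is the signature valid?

Squares mod 893: σ^1≡853, σ^2≡707, σ^4≡662, σ^8≡674
11 = 8 + 2 + 1, so σ^11 ≡ 674·707·853 ≡ 365 (mod 893)
σ^11 mod 893 = 365 matches m.

valid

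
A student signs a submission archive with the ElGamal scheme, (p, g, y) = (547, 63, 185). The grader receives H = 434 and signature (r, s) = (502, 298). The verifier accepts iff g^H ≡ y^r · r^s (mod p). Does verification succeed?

Left side g^H mod p:
63^2 = 3969 ≡ 140
63^4 ≡ 140^2 = 19600 ≡ 455
63^8 ≡ 455^2 = 207025 ≡ 259
63^16 ≡ 259^2 = 67081 ≡ 347
63^32 ≡ 347^2 = 120409 ≡ 69
63^64 ≡ 69^2 = 4761 ≡ 385
63^128 ≡ 385^2 = 148225 ≡ 535
63^256 ≡ 535^2 = 286225 ≡ 144
434 = 256 + 128 + 32 + 16 + 2, so 63^434 ≡ 144·535·69·347·140 ≡ 199 (mod 547)
Right side y^r · r^s mod p:
185^2 = 34225 ≡ 311
185^4 ≡ 311^2 = 96721 ≡ 449
185^8 ≡ 449^2 = 201601 ≡ 305
185^16 ≡ 305^2 = 93025 ≡ 35
185^32 ≡ 35^2 = 1225 ≡ 131
185^64 ≡ 131^2 = 17161 ≡ 204
185^128 ≡ 204^2 = 41616 ≡ 44
185^256 ≡ 44^2 = 1936 ≡ 295
502 = 256 + 128 + 64 + 32 + 16 + 4 + 2, so 185^502 ≡ 295·44·204·131·35·449·311 ≡ 10 (mod 547)
502^2 = 252004 ≡ 384
502^4 ≡ 384^2 = 147456 ≡ 313
502^8 ≡ 313^2 = 97969 ≡ 56
502^16 ≡ 56^2 = 3136 ≡ 401
502^32 ≡ 401^2 = 160801 ≡ 530
502^64 ≡ 530^2 = 280900 ≡ 289
502^128 ≡ 289^2 = 83521 ≡ 377
502^256 ≡ 377^2 = 142129 ≡ 456
298 = 256 + 32 + 8 + 2, so 502^298 ≡ 456·530·56·384 ≡ 336 (mod 547)
10·336 = 3360 ≡ 78 (mod 547)
199 ≠ 78, so verification fails.

fails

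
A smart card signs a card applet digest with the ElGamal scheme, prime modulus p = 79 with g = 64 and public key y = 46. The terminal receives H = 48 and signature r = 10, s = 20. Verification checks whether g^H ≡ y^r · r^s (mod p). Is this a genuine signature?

genuine

Left side g^H mod p:
64^48 mod 79 = 62
Right side y^r · r^s mod p:
46^10 mod 79 = 10
10^20 mod 79 = 22
10·22 = 220 ≡ 62 (mod 79)
62 ≡ 62 (mod 79), so the signature is genuine.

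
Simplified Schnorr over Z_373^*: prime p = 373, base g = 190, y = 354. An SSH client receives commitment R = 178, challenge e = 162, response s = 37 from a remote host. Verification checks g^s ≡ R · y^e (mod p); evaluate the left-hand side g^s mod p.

Squares mod 373: 190^1≡190, 190^2≡292, 190^4≡220, 190^8≡283, 190^16≡267, 190^32≡46
37 = 32 + 4 + 1, so 190^37 ≡ 46·220·190 ≡ 358 (mod 373)

358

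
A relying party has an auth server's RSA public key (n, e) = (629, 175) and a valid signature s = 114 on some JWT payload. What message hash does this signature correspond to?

622

s^2 ≡ 114^2 = 12996 ≡ 416
s^4 ≡ 416^2 = 173056 ≡ 81
s^8 ≡ 81^2 = 6561 ≡ 271
s^16 ≡ 271^2 = 73441 ≡ 477
s^32 ≡ 477^2 = 227529 ≡ 460
s^64 ≡ 460^2 = 211600 ≡ 256
s^128 ≡ 256^2 = 65536 ≡ 120
175 = 128 + 32 + 8 + 4 + 2 + 1, so s^175 ≡ 120·460·271·81·416·114 ≡ 622 (mod 629)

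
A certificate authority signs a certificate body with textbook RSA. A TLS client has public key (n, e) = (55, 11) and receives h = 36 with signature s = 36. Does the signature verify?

s^2 ≡ 36^2 = 1296 ≡ 31
s^4 ≡ 31^2 = 961 ≡ 26
s^8 ≡ 26^2 = 676 ≡ 16
11 = 8 + 2 + 1, so s^11 ≡ 16·31·36 ≡ 36 (mod 55)
Since 36 equals the digest 36, verification succeeds.

verifies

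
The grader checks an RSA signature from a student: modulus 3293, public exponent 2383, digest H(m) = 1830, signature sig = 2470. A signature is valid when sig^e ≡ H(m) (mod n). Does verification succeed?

Squares mod 3293: sig^1≡2470, sig^2≡2264, sig^4≡1788, sig^8≡2734, sig^16≡2939, sig^32≡182, sig^64≡194, sig^128≡1413, sig^256≡1011, sig^512≡1291, sig^1024≡423, sig^2048≡1107
2383 = 2048 + 256 + 64 + 8 + 4 + 2 + 1, so sig^2383 ≡ 1107·1011·194·2734·1788·2264·2470 ≡ 1057 (mod 3293)
1057 ≠ 1830, so verification fails.

fails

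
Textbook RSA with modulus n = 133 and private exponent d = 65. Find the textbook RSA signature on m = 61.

m^2 ≡ 61^2 = 3721 ≡ 130
m^4 ≡ 130^2 = 16900 ≡ 9
m^8 ≡ 9^2 = 81
m^16 ≡ 81^2 = 6561 ≡ 44
m^32 ≡ 44^2 = 1936 ≡ 74
m^64 ≡ 74^2 = 5476 ≡ 23
65 = 64 + 1, so m^65 ≡ 23·61 ≡ 73 (mod 133)

73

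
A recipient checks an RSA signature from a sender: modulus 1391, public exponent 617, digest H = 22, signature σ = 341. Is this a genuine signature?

genuine

σ^2 ≡ 341^2 = 116281 ≡ 828
σ^4 ≡ 828^2 = 685584 ≡ 1212
σ^8 ≡ 1212^2 = 1468944 ≡ 48
σ^16 ≡ 48^2 = 2304 ≡ 913
σ^32 ≡ 913^2 = 833569 ≡ 360
σ^64 ≡ 360^2 = 129600 ≡ 237
σ^128 ≡ 237^2 = 56169 ≡ 529
σ^256 ≡ 529^2 = 279841 ≡ 250
σ^512 ≡ 250^2 = 62500 ≡ 1296
617 = 512 + 64 + 32 + 8 + 1, so σ^617 ≡ 1296·237·360·48·341 ≡ 22 (mod 1391)
σ^617 mod 1391 = 22 matches H.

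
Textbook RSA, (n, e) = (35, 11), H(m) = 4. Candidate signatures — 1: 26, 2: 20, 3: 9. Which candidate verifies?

3

Candidate 1: Squares mod 35: 26^1≡26, 26^2≡11, 26^4≡16, 26^8≡11; 11 = 8 + 2 + 1, so 26^11 ≡ 11·11·26 ≡ 31 (mod 35)
Candidate 2: Squares mod 35: 20^1≡20, 20^2≡15, 20^4≡15, 20^8≡15; 11 = 8 + 2 + 1, so 20^11 ≡ 15·15·20 ≡ 20 (mod 35)
Candidate 3: Squares mod 35: 9^1≡9, 9^2≡11, 9^4≡16, 9^8≡11; 11 = 8 + 2 + 1, so 9^11 ≡ 11·11·9 ≡ 4 (mod 35)
  → matches H(m) = 4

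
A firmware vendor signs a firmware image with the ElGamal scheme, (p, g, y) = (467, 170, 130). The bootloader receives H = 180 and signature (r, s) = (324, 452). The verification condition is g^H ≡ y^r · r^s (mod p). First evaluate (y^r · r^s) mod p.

Squares mod 467: 130^1≡130, 130^2≡88, 130^4≡272, 130^8≡198, 130^16≡443, 130^32≡109, 130^64≡206, 130^128≡406, 130^256≡452
324 = 256 + 64 + 4, so 130^324 ≡ 452·206·272 ≡ 120 (mod 467)
Squares mod 467: 324^1≡324, 324^2≡368, 324^4≡461, 324^8≡36, 324^16≡362, 324^32≡284, 324^64≡332, 324^128≡12, 324^256≡144
452 = 256 + 128 + 64 + 4, so 324^452 ≡ 144·12·332·461 ≡ 81 (mod 467)
y^r · r^s ≡ 120·81 = 9720 ≡ 380 (mod 467)

380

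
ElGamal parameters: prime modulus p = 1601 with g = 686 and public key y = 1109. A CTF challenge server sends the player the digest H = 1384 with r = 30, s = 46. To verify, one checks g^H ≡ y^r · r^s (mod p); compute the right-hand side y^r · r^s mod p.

581

Squares mod 1601: 1109^1≡1109, 1109^2≡313, 1109^4≡308, 1109^8≡405, 1109^16≡723
30 = 16 + 8 + 4 + 2, so 1109^30 ≡ 723·405·308·313 ≡ 1445 (mod 1601)
Squares mod 1601: 30^1≡30, 30^2≡900, 30^4≡1495, 30^8≡29, 30^16≡841, 30^32≡1240
46 = 32 + 8 + 4 + 2, so 30^46 ≡ 1240·29·1495·900 ≡ 376 (mod 1601)
y^r · r^s ≡ 1445·376 = 543320 ≡ 581 (mod 1601)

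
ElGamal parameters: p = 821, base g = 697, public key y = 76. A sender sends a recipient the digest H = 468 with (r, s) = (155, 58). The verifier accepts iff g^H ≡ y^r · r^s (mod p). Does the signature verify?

verifies

Left side g^H mod p:
697^2 = 485809 ≡ 598
697^4 ≡ 598^2 = 357604 ≡ 469
697^8 ≡ 469^2 = 219961 ≡ 754
697^16 ≡ 754^2 = 568516 ≡ 384
697^32 ≡ 384^2 = 147456 ≡ 497
697^64 ≡ 497^2 = 247009 ≡ 709
697^128 ≡ 709^2 = 502681 ≡ 229
697^256 ≡ 229^2 = 52441 ≡ 718
468 = 256 + 128 + 64 + 16 + 4, so 697^468 ≡ 718·229·709·384·469 ≡ 287 (mod 821)
Right side y^r · r^s mod p:
76^2 = 5776 ≡ 29
76^4 ≡ 29^2 = 841 ≡ 20
76^8 ≡ 20^2 = 400
76^16 ≡ 400^2 = 160000 ≡ 726
76^32 ≡ 726^2 = 527076 ≡ 815
76^64 ≡ 815^2 = 664225 ≡ 36
76^128 ≡ 36^2 = 1296 ≡ 475
155 = 128 + 16 + 8 + 2 + 1, so 76^155 ≡ 475·726·400·29·76 ≡ 306 (mod 821)
155^2 = 24025 ≡ 216
155^4 ≡ 216^2 = 46656 ≡ 680
155^8 ≡ 680^2 = 462400 ≡ 177
155^16 ≡ 177^2 = 31329 ≡ 131
155^32 ≡ 131^2 = 17161 ≡ 741
58 = 32 + 16 + 8 + 2, so 155^58 ≡ 741·131·177·216 ≡ 449 (mod 821)
306·449 = 137394 ≡ 287 (mod 821)
287 ≡ 287 (mod 821), so the signature is genuine.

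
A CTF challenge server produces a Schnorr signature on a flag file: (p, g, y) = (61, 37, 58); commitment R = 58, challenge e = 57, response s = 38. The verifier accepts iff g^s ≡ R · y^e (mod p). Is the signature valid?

g^s mod p:
37^2 = 1369 ≡ 27
37^4 ≡ 27^2 = 729 ≡ 58
37^8 ≡ 58^2 = 3364 ≡ 9
37^16 ≡ 9^2 = 81 ≡ 20
37^32 ≡ 20^2 = 400 ≡ 34
38 = 32 + 4 + 2, so 37^38 ≡ 34·58·27 ≡ 52 (mod 61)
R · y^e mod p:
58^2 = 3364 ≡ 9
58^4 ≡ 9^2 = 81 ≡ 20
58^8 ≡ 20^2 = 400 ≡ 34
58^16 ≡ 34^2 = 1156 ≡ 58
58^32 ≡ 58^2 = 3364 ≡ 9
57 = 32 + 16 + 8 + 1, so 58^57 ≡ 9·58·34·58 ≡ 9 (mod 61)
58·9 = 522 ≡ 34 (mod 61)
52 ≠ 34; the check fails.

invalid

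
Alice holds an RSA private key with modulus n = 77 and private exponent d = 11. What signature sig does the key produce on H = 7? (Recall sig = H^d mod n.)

7

Squares mod 77: H^1≡7, H^2≡49, H^4≡14, H^8≡42
11 = 8 + 2 + 1, so H^11 ≡ 42·49·7 ≡ 7 (mod 77)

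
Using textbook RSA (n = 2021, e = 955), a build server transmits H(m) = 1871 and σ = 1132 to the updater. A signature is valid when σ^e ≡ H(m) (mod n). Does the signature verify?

σ^2 ≡ 1132^2 = 1281424 ≡ 110
σ^4 ≡ 110^2 = 12100 ≡ 1995
σ^8 ≡ 1995^2 = 3980025 ≡ 676
σ^16 ≡ 676^2 = 456976 ≡ 230
σ^32 ≡ 230^2 = 52900 ≡ 354
σ^64 ≡ 354^2 = 125316 ≡ 14
σ^128 ≡ 14^2 = 196
σ^256 ≡ 196^2 = 38416 ≡ 17
σ^512 ≡ 17^2 = 289
955 = 512 + 256 + 128 + 32 + 16 + 8 + 2 + 1, so σ^955 ≡ 289·17·196·354·230·676·110·1132 ≡ 1647 (mod 2021)
The recovered value 1647 does not match the digest 1871.

does not verify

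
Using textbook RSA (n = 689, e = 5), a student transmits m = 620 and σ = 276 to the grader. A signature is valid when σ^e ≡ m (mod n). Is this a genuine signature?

σ^2 ≡ 276^2 = 76176 ≡ 386
σ^4 ≡ 386^2 = 148996 ≡ 172
5 = 4 + 1, so σ^5 ≡ 172·276 ≡ 620 (mod 689)
Since 620 equals the digest 620, verification succeeds.

genuine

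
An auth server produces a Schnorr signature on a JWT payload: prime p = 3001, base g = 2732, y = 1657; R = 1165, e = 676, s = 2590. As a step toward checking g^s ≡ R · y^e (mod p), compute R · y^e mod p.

294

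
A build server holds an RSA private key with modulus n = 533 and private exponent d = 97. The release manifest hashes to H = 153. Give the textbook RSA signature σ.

218

H^97 mod 533 = 218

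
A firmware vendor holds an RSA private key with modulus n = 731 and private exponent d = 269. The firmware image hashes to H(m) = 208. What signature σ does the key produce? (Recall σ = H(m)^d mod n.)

565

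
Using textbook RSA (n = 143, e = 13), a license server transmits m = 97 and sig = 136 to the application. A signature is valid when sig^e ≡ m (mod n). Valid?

Squares mod 143: sig^1≡136, sig^2≡49, sig^4≡113, sig^8≡42
13 = 8 + 4 + 1, so sig^13 ≡ 42·113·136 ≡ 97 (mod 143)
sig^13 mod 143 = 97 matches m.

yes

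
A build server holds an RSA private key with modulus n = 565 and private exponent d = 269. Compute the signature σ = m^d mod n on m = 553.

548

m^2 ≡ 553^2 = 305809 ≡ 144
m^4 ≡ 144^2 = 20736 ≡ 396
m^8 ≡ 396^2 = 156816 ≡ 311
m^16 ≡ 311^2 = 96721 ≡ 106
m^32 ≡ 106^2 = 11236 ≡ 501
m^64 ≡ 501^2 = 251001 ≡ 141
m^128 ≡ 141^2 = 19881 ≡ 106
m^256 ≡ 106^2 = 11236 ≡ 501
269 = 256 + 8 + 4 + 1, so m^269 ≡ 501·311·396·553 ≡ 548 (mod 565)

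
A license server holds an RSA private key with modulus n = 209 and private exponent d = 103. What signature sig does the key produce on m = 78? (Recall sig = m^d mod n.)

155

m^103 mod 209 = 155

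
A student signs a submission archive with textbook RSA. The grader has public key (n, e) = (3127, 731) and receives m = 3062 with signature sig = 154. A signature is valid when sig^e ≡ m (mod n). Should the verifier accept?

reject

sig^2 ≡ 154^2 = 23716 ≡ 1827
sig^4 ≡ 1827^2 = 3337929 ≡ 1420
sig^8 ≡ 1420^2 = 2016400 ≡ 2612
sig^16 ≡ 2612^2 = 6822544 ≡ 2557
sig^32 ≡ 2557^2 = 6538249 ≡ 2819
sig^64 ≡ 2819^2 = 7946761 ≡ 1054
sig^128 ≡ 1054^2 = 1110916 ≡ 831
sig^256 ≡ 831^2 = 690561 ≡ 2621
sig^512 ≡ 2621^2 = 6869641 ≡ 2749
731 = 512 + 128 + 64 + 16 + 8 + 2 + 1, so sig^731 ≡ 2749·831·1054·2557·2612·1827·154 ≡ 405 (mod 3127)
sig^731 mod 3127 = 405, but m = 3062.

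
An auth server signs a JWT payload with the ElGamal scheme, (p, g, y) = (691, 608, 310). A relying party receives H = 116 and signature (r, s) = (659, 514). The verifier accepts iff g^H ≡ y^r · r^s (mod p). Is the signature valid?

Left side g^H mod p:
608^2 = 369664 ≡ 670
608^4 ≡ 670^2 = 448900 ≡ 441
608^8 ≡ 441^2 = 194481 ≡ 310
608^16 ≡ 310^2 = 96100 ≡ 51
608^32 ≡ 51^2 = 2601 ≡ 528
608^64 ≡ 528^2 = 278784 ≡ 311
116 = 64 + 32 + 16 + 4, so 608^116 ≡ 311·528·51·441 ≡ 608 (mod 691)
Right side y^r · r^s mod p:
310^2 = 96100 ≡ 51
310^4 ≡ 51^2 = 2601 ≡ 528
310^8 ≡ 528^2 = 278784 ≡ 311
310^16 ≡ 311^2 = 96721 ≡ 672
310^32 ≡ 672^2 = 451584 ≡ 361
310^64 ≡ 361^2 = 130321 ≡ 413
310^128 ≡ 413^2 = 170569 ≡ 583
310^256 ≡ 583^2 = 339889 ≡ 608
310^512 ≡ 608^2 = 369664 ≡ 670
659 = 512 + 128 + 16 + 2 + 1, so 310^659 ≡ 670·583·672·51·310 ≡ 20 (mod 691)
659^2 = 434281 ≡ 333
659^4 ≡ 333^2 = 110889 ≡ 329
659^8 ≡ 329^2 = 108241 ≡ 445
659^16 ≡ 445^2 = 198025 ≡ 399
659^32 ≡ 399^2 = 159201 ≡ 271
659^64 ≡ 271^2 = 73441 ≡ 195
659^128 ≡ 195^2 = 38025 ≡ 20
659^256 ≡ 20^2 = 400
659^512 ≡ 400^2 = 160000 ≡ 379
514 = 512 + 2, so 659^514 ≡ 379·333 ≡ 445 (mod 691)
20·445 = 8900 ≡ 608 (mod 691)
608 ≡ 608 (mod 691), so the signature is genuine.

valid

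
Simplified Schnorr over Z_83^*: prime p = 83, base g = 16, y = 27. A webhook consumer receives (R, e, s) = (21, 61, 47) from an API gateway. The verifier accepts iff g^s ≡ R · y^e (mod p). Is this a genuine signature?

forged

g^s mod p:
Squares mod 83: 16^1≡16, 16^2≡7, 16^4≡49, 16^8≡77, 16^16≡36, 16^32≡51
47 = 32 + 8 + 4 + 2 + 1, so 16^47 ≡ 51·77·49·7·16 ≡ 11 (mod 83)
R · y^e mod p:
Squares mod 83: 27^1≡27, 27^2≡65, 27^4≡75, 27^8≡64, 27^16≡29, 27^32≡11
61 = 32 + 16 + 8 + 4 + 1, so 27^61 ≡ 11·29·64·75·27 ≡ 17 (mod 83)
21·17 = 357 ≡ 25 (mod 83)
11 ≠ 25; the check fails.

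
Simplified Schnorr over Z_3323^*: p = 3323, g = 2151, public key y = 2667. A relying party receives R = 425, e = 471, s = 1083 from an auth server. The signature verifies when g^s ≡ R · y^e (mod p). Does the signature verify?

g^s mod p:
2151^1083 mod 3323 = 275
R · y^e mod p:
2667^471 mod 3323 = 978
425·978 = 415650 ≡ 275 (mod 3323)
275 ≡ 275 (mod 3323); signature holds.

verifies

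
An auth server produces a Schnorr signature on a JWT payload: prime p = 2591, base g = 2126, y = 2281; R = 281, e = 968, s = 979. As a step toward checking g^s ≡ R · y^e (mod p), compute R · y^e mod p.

2281^2 = 5202961 ≡ 233
2281^4 ≡ 233^2 = 54289 ≡ 2469
2281^8 ≡ 2469^2 = 6095961 ≡ 1929
2281^16 ≡ 1929^2 = 3721041 ≡ 365
2281^32 ≡ 365^2 = 133225 ≡ 1084
2281^64 ≡ 1084^2 = 1175056 ≡ 1333
2281^128 ≡ 1333^2 = 1776889 ≡ 2054
2281^256 ≡ 2054^2 = 4218916 ≡ 768
2281^512 ≡ 768^2 = 589824 ≡ 1667
968 = 512 + 256 + 128 + 64 + 8, so 2281^968 ≡ 1667·768·2054·1333·1929 ≡ 1202 (mod 2591)
R · y^e ≡ 281·1202 = 337762 ≡ 932 (mod 2591)

932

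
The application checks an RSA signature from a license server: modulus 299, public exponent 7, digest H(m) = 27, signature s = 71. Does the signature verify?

s^2 ≡ 71^2 = 5041 ≡ 257
s^4 ≡ 257^2 = 66049 ≡ 269
7 = 4 + 2 + 1, so s^7 ≡ 269·257·71 ≡ 59 (mod 299)
59 ≠ 27, so verification fails.

does not verify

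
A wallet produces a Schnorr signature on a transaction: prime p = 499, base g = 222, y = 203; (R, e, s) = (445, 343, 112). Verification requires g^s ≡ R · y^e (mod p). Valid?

g^s mod p:
Squares mod 499: 222^1≡222, 222^2≡382, 222^4≡216, 222^8≡249, 222^16≡125, 222^32≡156, 222^64≡384
112 = 64 + 32 + 16, so 222^112 ≡ 384·156·125 ≡ 6 (mod 499)
R · y^e mod p:
Squares mod 499: 203^1≡203, 203^2≡291, 203^4≡350, 203^8≡245, 203^16≡145, 203^32≡67, 203^64≡497, 203^128≡4, 203^256≡16
343 = 256 + 64 + 16 + 4 + 2 + 1, so 203^343 ≡ 16·497·145·350·291·203 ≡ 388 (mod 499)
445·388 = 172660 ≡ 6 (mod 499)
6 ≡ 6 (mod 499); signature holds.

yes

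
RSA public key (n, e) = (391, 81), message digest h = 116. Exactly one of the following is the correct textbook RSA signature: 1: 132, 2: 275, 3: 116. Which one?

3

Candidate 1: 132^81 mod 391 = 268
Candidate 2: 275^81 mod 391 = 275
Candidate 3: 116^81 mod 391 = 116
  → matches h = 116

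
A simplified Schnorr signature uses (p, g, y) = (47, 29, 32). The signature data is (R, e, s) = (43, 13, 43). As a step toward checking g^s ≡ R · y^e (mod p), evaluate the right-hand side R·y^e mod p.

32^2 = 1024 ≡ 37
32^4 ≡ 37^2 = 1369 ≡ 6
32^8 ≡ 6^2 = 36
13 = 8 + 4 + 1, so 32^13 ≡ 36·6·32 ≡ 3 (mod 47)
R · y^e ≡ 43·3 = 129 ≡ 35 (mod 47)

35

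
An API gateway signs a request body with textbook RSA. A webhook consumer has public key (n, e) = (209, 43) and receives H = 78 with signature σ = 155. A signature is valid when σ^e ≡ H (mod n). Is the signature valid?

valid

σ^2 ≡ 155^2 = 24025 ≡ 199
σ^4 ≡ 199^2 = 39601 ≡ 100
σ^8 ≡ 100^2 = 10000 ≡ 177
σ^16 ≡ 177^2 = 31329 ≡ 188
σ^32 ≡ 188^2 = 35344 ≡ 23
43 = 32 + 8 + 2 + 1, so σ^43 ≡ 23·177·199·155 ≡ 78 (mod 209)
78 = H, so the signature checks out.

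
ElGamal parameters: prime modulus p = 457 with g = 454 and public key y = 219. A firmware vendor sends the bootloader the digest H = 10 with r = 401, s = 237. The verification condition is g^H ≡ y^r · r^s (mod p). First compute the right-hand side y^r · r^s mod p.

219^2 = 47961 ≡ 433
219^4 ≡ 433^2 = 187489 ≡ 119
219^8 ≡ 119^2 = 14161 ≡ 451
219^16 ≡ 451^2 = 203401 ≡ 36
219^32 ≡ 36^2 = 1296 ≡ 382
219^64 ≡ 382^2 = 145924 ≡ 141
219^128 ≡ 141^2 = 19881 ≡ 230
219^256 ≡ 230^2 = 52900 ≡ 345
401 = 256 + 128 + 16 + 1, so 219^401 ≡ 345·230·36·219 ≡ 331 (mod 457)
401^2 = 160801 ≡ 394
401^4 ≡ 394^2 = 155236 ≡ 313
401^8 ≡ 313^2 = 97969 ≡ 171
401^16 ≡ 171^2 = 29241 ≡ 450
401^32 ≡ 450^2 = 202500 ≡ 49
401^64 ≡ 49^2 = 2401 ≡ 116
401^128 ≡ 116^2 = 13456 ≡ 203
237 = 128 + 64 + 32 + 8 + 4 + 1, so 401^237 ≡ 203·116·49·171·313·401 ≡ 21 (mod 457)
y^r · r^s ≡ 331·21 = 6951 ≡ 96 (mod 457)

96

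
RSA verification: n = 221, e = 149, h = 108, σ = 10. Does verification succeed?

passes

σ^149 mod 221 = 108
Since 108 equals the digest 108, verification succeeds.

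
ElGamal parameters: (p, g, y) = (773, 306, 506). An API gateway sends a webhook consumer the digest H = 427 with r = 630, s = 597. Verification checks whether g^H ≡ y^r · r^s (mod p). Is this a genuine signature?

forged

Left side g^H mod p:
306^427 mod 773 = 552
Right side y^r · r^s mod p:
506^630 mod 773 = 715
630^597 mod 773 = 766
715·766 = 547690 ≡ 406 (mod 773)
552 ≠ 406, so verification fails.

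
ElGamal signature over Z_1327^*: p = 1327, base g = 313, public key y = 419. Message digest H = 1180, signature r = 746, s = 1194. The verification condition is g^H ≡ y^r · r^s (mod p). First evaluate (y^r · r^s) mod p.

419^2 = 175561 ≡ 397
419^4 ≡ 397^2 = 157609 ≡ 1023
419^8 ≡ 1023^2 = 1046529 ≡ 853
419^16 ≡ 853^2 = 727609 ≡ 413
419^32 ≡ 413^2 = 170569 ≡ 713
419^64 ≡ 713^2 = 508369 ≡ 128
419^128 ≡ 128^2 = 16384 ≡ 460
419^256 ≡ 460^2 = 211600 ≡ 607
419^512 ≡ 607^2 = 368449 ≡ 870
746 = 512 + 128 + 64 + 32 + 8 + 2, so 419^746 ≡ 870·460·128·713·853·397 ≡ 1091 (mod 1327)
746^2 = 556516 ≡ 503
746^4 ≡ 503^2 = 253009 ≡ 879
746^8 ≡ 879^2 = 772641 ≡ 327
746^16 ≡ 327^2 = 106929 ≡ 769
746^32 ≡ 769^2 = 591361 ≡ 846
746^64 ≡ 846^2 = 715716 ≡ 463
746^128 ≡ 463^2 = 214369 ≡ 722
746^256 ≡ 722^2 = 521284 ≡ 1100
746^512 ≡ 1100^2 = 1210000 ≡ 1103
746^1024 ≡ 1103^2 = 1216609 ≡ 1077
1194 = 1024 + 128 + 32 + 8 + 2, so 746^1194 ≡ 1077·722·846·327·503 ≡ 4 (mod 1327)
y^r · r^s ≡ 1091·4 = 4364 ≡ 383 (mod 1327)

383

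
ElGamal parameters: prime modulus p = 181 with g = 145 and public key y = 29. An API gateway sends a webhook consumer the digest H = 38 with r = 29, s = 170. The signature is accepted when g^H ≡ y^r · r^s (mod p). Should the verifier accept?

Left side g^H mod p:
145^2 = 21025 ≡ 29
145^4 ≡ 29^2 = 841 ≡ 117
145^8 ≡ 117^2 = 13689 ≡ 114
145^16 ≡ 114^2 = 12996 ≡ 145
145^32 ≡ 145^2 = 21025 ≡ 29
38 = 32 + 4 + 2, so 145^38 ≡ 29·117·29 ≡ 114 (mod 181)
Right side y^r · r^s mod p:
29^2 = 841 ≡ 117
29^4 ≡ 117^2 = 13689 ≡ 114
29^8 ≡ 114^2 = 12996 ≡ 145
29^16 ≡ 145^2 = 21025 ≡ 29
29 = 16 + 8 + 4 + 1, so 29^29 ≡ 29·145·114·29 ≡ 25 (mod 181)
29^2 = 841 ≡ 117
29^4 ≡ 117^2 = 13689 ≡ 114
29^8 ≡ 114^2 = 12996 ≡ 145
29^16 ≡ 145^2 = 21025 ≡ 29
29^32 ≡ 29^2 = 841 ≡ 117
29^64 ≡ 117^2 = 13689 ≡ 114
29^128 ≡ 114^2 = 12996 ≡ 145
170 = 128 + 32 + 8 + 2, so 29^170 ≡ 145·117·145·117 ≡ 48 (mod 181)
25·48 = 1200 ≡ 114 (mod 181)
114 ≡ 114 (mod 181), so the signature is genuine.

accept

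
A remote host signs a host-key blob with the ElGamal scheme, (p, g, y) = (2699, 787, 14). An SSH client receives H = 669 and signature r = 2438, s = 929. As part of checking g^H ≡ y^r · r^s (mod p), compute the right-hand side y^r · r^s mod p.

1162

14^2 = 196
14^4 ≡ 196^2 = 38416 ≡ 630
14^8 ≡ 630^2 = 396900 ≡ 147
14^16 ≡ 147^2 = 21609 ≡ 17
14^32 ≡ 17^2 = 289
14^64 ≡ 289^2 = 83521 ≡ 2551
14^128 ≡ 2551^2 = 6507601 ≡ 312
14^256 ≡ 312^2 = 97344 ≡ 180
14^512 ≡ 180^2 = 32400 ≡ 12
14^1024 ≡ 12^2 = 144
14^2048 ≡ 144^2 = 20736 ≡ 1843
2438 = 2048 + 256 + 128 + 4 + 2, so 14^2438 ≡ 1843·180·312·630·196 ≡ 1221 (mod 2699)
2438^2 = 5943844 ≡ 646
2438^4 ≡ 646^2 = 417316 ≡ 1670
2438^8 ≡ 1670^2 = 2788900 ≡ 833
2438^16 ≡ 833^2 = 693889 ≡ 246
2438^32 ≡ 246^2 = 60516 ≡ 1138
2438^64 ≡ 1138^2 = 1295044 ≡ 2223
2438^128 ≡ 2223^2 = 4941729 ≡ 2559
2438^256 ≡ 2559^2 = 6548481 ≡ 707
2438^512 ≡ 707^2 = 499849 ≡ 534
929 = 512 + 256 + 128 + 32 + 1, so 2438^929 ≡ 534·707·2559·1138·2438 ≡ 222 (mod 2699)
y^r · r^s ≡ 1221·222 = 271062 ≡ 1162 (mod 2699)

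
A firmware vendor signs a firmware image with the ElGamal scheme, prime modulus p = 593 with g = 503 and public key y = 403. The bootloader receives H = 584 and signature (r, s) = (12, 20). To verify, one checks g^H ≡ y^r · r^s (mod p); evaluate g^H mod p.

441

503^2 = 253009 ≡ 391
503^4 ≡ 391^2 = 152881 ≡ 480
503^8 ≡ 480^2 = 230400 ≡ 316
503^16 ≡ 316^2 = 99856 ≡ 232
503^32 ≡ 232^2 = 53824 ≡ 454
503^64 ≡ 454^2 = 206116 ≡ 345
503^128 ≡ 345^2 = 119025 ≡ 425
503^256 ≡ 425^2 = 180625 ≡ 353
503^512 ≡ 353^2 = 124609 ≡ 79
584 = 512 + 64 + 8, so 503^584 ≡ 79·345·316 ≡ 441 (mod 593)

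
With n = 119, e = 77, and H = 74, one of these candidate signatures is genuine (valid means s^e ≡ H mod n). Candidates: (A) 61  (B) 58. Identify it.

B

Candidate A: 61^2 = 3721 ≡ 32; 61^4 ≡ 32^2 = 1024 ≡ 72; 61^8 ≡ 72^2 = 5184 ≡ 67; 61^16 ≡ 67^2 = 4489 ≡ 86; 61^32 ≡ 86^2 = 7396 ≡ 18; 61^64 ≡ 18^2 = 324 ≡ 86; 77 = 64 + 8 + 4 + 1, so 61^77 ≡ 86·67·72·61 ≡ 45 (mod 119)
Candidate B: 58^2 = 3364 ≡ 32; 58^4 ≡ 32^2 = 1024 ≡ 72; 58^8 ≡ 72^2 = 5184 ≡ 67; 58^16 ≡ 67^2 = 4489 ≡ 86; 58^32 ≡ 86^2 = 7396 ≡ 18; 58^64 ≡ 18^2 = 324 ≡ 86; 77 = 64 + 8 + 4 + 1, so 58^77 ≡ 86·67·72·58 ≡ 74 (mod 119)
  → matches H = 74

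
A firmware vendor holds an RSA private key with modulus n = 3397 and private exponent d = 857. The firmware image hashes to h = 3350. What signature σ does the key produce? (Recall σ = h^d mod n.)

h^2 ≡ 3350^2 = 11222500 ≡ 2209
h^4 ≡ 2209^2 = 4879681 ≡ 1589
h^8 ≡ 1589^2 = 2524921 ≡ 950
h^16 ≡ 950^2 = 902500 ≡ 2295
h^32 ≡ 2295^2 = 5267025 ≡ 1675
h^64 ≡ 1675^2 = 2805625 ≡ 3100
h^128 ≡ 3100^2 = 9610000 ≡ 3284
h^256 ≡ 3284^2 = 10784656 ≡ 2578
h^512 ≡ 2578^2 = 6646084 ≡ 1552
857 = 512 + 256 + 64 + 16 + 8 + 1, so h^857 ≡ 1552·2578·3100·2295·950·3350 ≡ 753 (mod 3397)

753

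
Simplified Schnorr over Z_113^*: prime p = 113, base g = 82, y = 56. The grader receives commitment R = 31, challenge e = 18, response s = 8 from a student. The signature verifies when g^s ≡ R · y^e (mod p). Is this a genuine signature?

forged

g^s mod p:
82^2 = 6724 ≡ 57
82^4 ≡ 57^2 = 3249 ≡ 85
82^8 ≡ 85^2 = 7225 ≡ 106
R · y^e mod p:
56^2 = 3136 ≡ 85
56^4 ≡ 85^2 = 7225 ≡ 106
56^8 ≡ 106^2 = 11236 ≡ 49
56^16 ≡ 49^2 = 2401 ≡ 28
18 = 16 + 2, so 56^18 ≡ 28·85 ≡ 7 (mod 113)
31·7 = 217 ≡ 104 (mod 113)
106 ≠ 104; the check fails.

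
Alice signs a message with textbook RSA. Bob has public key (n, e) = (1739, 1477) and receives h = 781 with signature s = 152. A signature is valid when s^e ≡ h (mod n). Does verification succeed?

s^2 ≡ 152^2 = 23104 ≡ 497
s^4 ≡ 497^2 = 247009 ≡ 71
s^8 ≡ 71^2 = 5041 ≡ 1563
s^16 ≡ 1563^2 = 2442969 ≡ 1413
s^32 ≡ 1413^2 = 1996569 ≡ 197
s^64 ≡ 197^2 = 38809 ≡ 551
s^128 ≡ 551^2 = 303601 ≡ 1015
s^256 ≡ 1015^2 = 1030225 ≡ 737
s^512 ≡ 737^2 = 543169 ≡ 601
s^1024 ≡ 601^2 = 361201 ≡ 1228
1477 = 1024 + 256 + 128 + 64 + 4 + 1, so s^1477 ≡ 1228·737·1015·551·71·152 ≡ 781 (mod 1739)
s^1477 mod 1739 = 781 matches h.

passes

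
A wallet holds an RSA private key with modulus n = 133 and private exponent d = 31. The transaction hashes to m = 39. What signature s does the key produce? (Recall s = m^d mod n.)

39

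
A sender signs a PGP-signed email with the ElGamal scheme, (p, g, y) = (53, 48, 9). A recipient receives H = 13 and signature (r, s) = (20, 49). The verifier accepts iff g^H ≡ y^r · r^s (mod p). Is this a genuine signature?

Left side g^H mod p:
48^13 mod 53 = 30
Right side y^r · r^s mod p:
9^20 mod 53 = 16
20^49 mod 53 = 35
16·35 = 560 ≡ 30 (mod 53)
30 ≡ 30 (mod 53), so the signature is genuine.

genuine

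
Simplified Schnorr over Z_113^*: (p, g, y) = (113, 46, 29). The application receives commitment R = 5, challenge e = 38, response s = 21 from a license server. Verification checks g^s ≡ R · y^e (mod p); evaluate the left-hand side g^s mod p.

46^2 = 2116 ≡ 82
46^4 ≡ 82^2 = 6724 ≡ 57
46^8 ≡ 57^2 = 3249 ≡ 85
46^16 ≡ 85^2 = 7225 ≡ 106
21 = 16 + 4 + 1, so 46^21 ≡ 106·57·46 ≡ 65 (mod 113)

65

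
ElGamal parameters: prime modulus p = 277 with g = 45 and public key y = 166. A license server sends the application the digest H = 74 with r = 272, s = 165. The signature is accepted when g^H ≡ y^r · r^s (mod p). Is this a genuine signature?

forged

Left side g^H mod p:
45^2 = 2025 ≡ 86
45^4 ≡ 86^2 = 7396 ≡ 194
45^8 ≡ 194^2 = 37636 ≡ 241
45^16 ≡ 241^2 = 58081 ≡ 188
45^32 ≡ 188^2 = 35344 ≡ 165
45^64 ≡ 165^2 = 27225 ≡ 79
74 = 64 + 8 + 2, so 45^74 ≡ 79·241·86 ≡ 7 (mod 277)
Right side y^r · r^s mod p:
166^2 = 27556 ≡ 133
166^4 ≡ 133^2 = 17689 ≡ 238
166^8 ≡ 238^2 = 56644 ≡ 136
166^16 ≡ 136^2 = 18496 ≡ 214
166^32 ≡ 214^2 = 45796 ≡ 91
166^64 ≡ 91^2 = 8281 ≡ 248
166^128 ≡ 248^2 = 61504 ≡ 10
166^256 ≡ 10^2 = 100
272 = 256 + 16, so 166^272 ≡ 100·214 ≡ 71 (mod 277)
272^2 = 73984 ≡ 25
272^4 ≡ 25^2 = 625 ≡ 71
272^8 ≡ 71^2 = 5041 ≡ 55
272^16 ≡ 55^2 = 3025 ≡ 255
272^32 ≡ 255^2 = 65025 ≡ 207
272^64 ≡ 207^2 = 42849 ≡ 191
272^128 ≡ 191^2 = 36481 ≡ 194
165 = 128 + 32 + 4 + 1, so 272^165 ≡ 194·207·71·272 ≡ 269 (mod 277)
71·269 = 19099 ≡ 263 (mod 277)
7 ≠ 263, so verification fails.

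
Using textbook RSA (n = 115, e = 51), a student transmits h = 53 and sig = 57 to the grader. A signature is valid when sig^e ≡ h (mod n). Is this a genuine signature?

sig^2 ≡ 57^2 = 3249 ≡ 29
sig^4 ≡ 29^2 = 841 ≡ 36
sig^8 ≡ 36^2 = 1296 ≡ 31
sig^16 ≡ 31^2 = 961 ≡ 41
sig^32 ≡ 41^2 = 1681 ≡ 71
51 = 32 + 16 + 2 + 1, so sig^51 ≡ 71·41·29·57 ≡ 53 (mod 115)
Since 53 equals the digest 53, verification succeeds.

genuine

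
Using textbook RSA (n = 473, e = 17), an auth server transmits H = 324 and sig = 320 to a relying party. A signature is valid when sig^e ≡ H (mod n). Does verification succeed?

sig^2 ≡ 320^2 = 102400 ≡ 232
sig^4 ≡ 232^2 = 53824 ≡ 375
sig^8 ≡ 375^2 = 140625 ≡ 144
sig^16 ≡ 144^2 = 20736 ≡ 397
17 = 16 + 1, so sig^17 ≡ 397·320 ≡ 276 (mod 473)
sig^17 mod 473 = 276, but H = 324.

fails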